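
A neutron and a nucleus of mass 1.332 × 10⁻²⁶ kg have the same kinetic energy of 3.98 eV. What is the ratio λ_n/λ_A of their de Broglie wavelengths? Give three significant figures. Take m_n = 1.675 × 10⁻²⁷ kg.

λ_n/λ_A = 2.82

At fixed KE, p = √(2mKE) so λ = h/p ∝ 1/√m.
λ_n/λ_A = √(m_A/m_n) = √(1.332 × 10⁻²⁶/1.675 × 10⁻²⁷) = √(7.952) = 2.82.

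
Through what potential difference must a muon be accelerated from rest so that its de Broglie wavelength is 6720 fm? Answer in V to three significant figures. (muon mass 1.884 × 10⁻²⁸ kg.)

V = 161 V

p = h/λ = 6.626 × 10⁻³⁴ / 6.720 × 10⁻¹² = 9.860 × 10⁻²³ kg·m/s.
KE = p²/(2m) = 2.580 × 10⁻¹⁷ J.
V = KE/e = 2.580 × 10⁻¹⁷ / (1.602 × 10⁻¹⁹) = 161 V.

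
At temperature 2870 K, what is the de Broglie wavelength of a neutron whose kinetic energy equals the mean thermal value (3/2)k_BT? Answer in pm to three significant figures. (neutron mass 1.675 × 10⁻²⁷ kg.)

KE = (3/2)k_BT = 1.5 × 1.381 × 10⁻²³ × 2870 = 5.945 × 10⁻²⁰ J.
p = √(2mKE) = √(2 × 1.675 × 10⁻²⁷ × 5.945 × 10⁻²⁰) = 1.411 × 10⁻²³ kg·m/s.
λ = h/p = 4.70 × 10⁻¹¹ m = 47.0 pm.

λ = 47.0 pm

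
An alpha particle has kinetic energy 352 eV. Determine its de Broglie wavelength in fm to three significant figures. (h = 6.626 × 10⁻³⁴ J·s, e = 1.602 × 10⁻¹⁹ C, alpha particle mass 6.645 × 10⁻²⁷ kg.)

KE = 352 eV = 5.639 × 10⁻¹⁷ J.
p = √(2mKE) = √(2 × 6.645 × 10⁻²⁷ × 5.639 × 10⁻¹⁷) = 8.657 × 10⁻²² kg·m/s.
λ = h/p = 6.626 × 10⁻³⁴ / 8.657 × 10⁻²² = 7.65 × 10⁻¹³ m = 765 fm.

λ = 765 fm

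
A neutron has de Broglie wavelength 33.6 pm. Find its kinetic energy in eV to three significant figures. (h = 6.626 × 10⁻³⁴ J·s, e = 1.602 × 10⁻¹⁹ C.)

p = h/λ = 6.626 × 10⁻³⁴ / 3.360 × 10⁻¹¹ = 1.972 × 10⁻²³ kg·m/s.
KE = p²/(2m) = (1.972 × 10⁻²³)² / (2 × 1.675 × 10⁻²⁷) = 1.161 × 10⁻¹⁹ J = 0.725 eV.

KE = 0.725 eV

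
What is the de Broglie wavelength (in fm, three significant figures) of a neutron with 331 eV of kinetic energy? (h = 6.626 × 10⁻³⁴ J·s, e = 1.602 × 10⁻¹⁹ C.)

KE = 331 eV = 5.303 × 10⁻¹⁷ J.
p = √(2mKE) = √(2 × 1.675 × 10⁻²⁷ × 5.303 × 10⁻¹⁷) = 4.215 × 10⁻²² kg·m/s.
λ = h/p = 6.626 × 10⁻³⁴ / 4.215 × 10⁻²² = 1.57 × 10⁻¹² m = 1570 fm.

λ = 1570 fm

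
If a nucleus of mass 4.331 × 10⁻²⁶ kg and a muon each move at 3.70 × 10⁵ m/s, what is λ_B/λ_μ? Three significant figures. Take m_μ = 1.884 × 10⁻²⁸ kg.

At fixed v, p = mv so λ = h/(mv) ∝ 1/m.
λ_B/λ_μ = m_μ/m_B = 1.884 × 10⁻²⁸/4.331 × 10⁻²⁶ = 4.35 × 10⁻³.

λ_B/λ_μ = 4.35 × 10⁻³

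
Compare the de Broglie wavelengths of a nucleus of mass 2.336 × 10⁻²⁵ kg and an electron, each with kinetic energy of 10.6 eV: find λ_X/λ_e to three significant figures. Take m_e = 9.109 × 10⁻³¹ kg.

λ_X/λ_e = 1.97 × 10⁻³

At fixed KE, p = √(2mKE) so λ = h/p ∝ 1/√m.
λ_X/λ_e = √(m_e/m_X) = √(9.109 × 10⁻³¹/2.336 × 10⁻²⁵) = √(3.899 × 10⁻⁶) = 1.97 × 10⁻³.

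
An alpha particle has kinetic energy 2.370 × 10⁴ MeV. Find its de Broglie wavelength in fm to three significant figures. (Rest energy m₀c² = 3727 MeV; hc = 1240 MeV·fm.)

Total energy E = KE + m₀c² = 2.370 × 10⁴ + 3727 = 27427 MeV.
(pc)² = E² − (m₀c²)² = (27427)² − (3727)² = 7.383 × 10⁸ MeV², so pc = 2.717 × 10⁴ MeV.
λ = hc/(pc) = 1240 MeV·fm / 2.717 × 10⁴ MeV = 0.0456 fm.

λ = 0.0456 fm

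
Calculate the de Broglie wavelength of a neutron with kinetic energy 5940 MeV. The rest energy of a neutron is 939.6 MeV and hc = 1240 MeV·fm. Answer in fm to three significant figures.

Total energy E = KE + m₀c² = 5940 + 939.6 = 6879.6 MeV.
(pc)² = E² − (m₀c²)² = (6879.6)² − (939.6)² = 4.645 × 10⁷ MeV², so pc = 6815 MeV.
λ = hc/(pc) = 1240 MeV·fm / 6815 MeV = 0.182 fm.

λ = 0.182 fm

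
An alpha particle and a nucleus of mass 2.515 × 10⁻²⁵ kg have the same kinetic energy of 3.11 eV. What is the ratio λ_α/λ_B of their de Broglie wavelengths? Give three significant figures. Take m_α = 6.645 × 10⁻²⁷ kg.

λ_α/λ_B = 6.15

At fixed KE, p = √(2mKE) so λ = h/p ∝ 1/√m.
λ_α/λ_B = √(m_B/m_α) = √(2.515 × 10⁻²⁵/6.645 × 10⁻²⁷) = √(37.85) = 6.15.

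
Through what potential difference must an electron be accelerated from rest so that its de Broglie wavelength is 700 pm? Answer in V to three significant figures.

p = h/λ = 6.626 × 10⁻³⁴ / 7.000 × 10⁻¹⁰ = 9.466 × 10⁻²⁵ kg·m/s.
KE = p²/(2m) = 4.918 × 10⁻¹⁹ J.
V = KE/e = 4.918 × 10⁻¹⁹ / (1.602 × 10⁻¹⁹) = 3.07 V.

V = 3.07 V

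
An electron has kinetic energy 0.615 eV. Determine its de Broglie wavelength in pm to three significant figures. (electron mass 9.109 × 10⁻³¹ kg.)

λ = 1560 pm

KE = 0.615 eV = 9.852 × 10⁻²⁰ J.
p = √(2mKE) = √(2 × 9.109 × 10⁻³¹ × 9.852 × 10⁻²⁰) = 4.237 × 10⁻²⁵ kg·m/s.
λ = h/p = 6.626 × 10⁻³⁴ / 4.237 × 10⁻²⁵ = 1.56 × 10⁻⁹ m = 1560 pm.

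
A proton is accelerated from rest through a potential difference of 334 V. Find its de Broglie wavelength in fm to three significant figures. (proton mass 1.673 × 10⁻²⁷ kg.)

λ = 1570 fm

KE = eV = 1.602 × 10⁻¹⁹ × 334.0 = 5.351 × 10⁻¹⁷ J.
p = √(2mKE) = √(2 × 1.673 × 10⁻²⁷ × 5.351 × 10⁻¹⁷) = 4.231 × 10⁻²² kg·m/s.
λ = h/p = 6.626 × 10⁻³⁴ / 4.231 × 10⁻²² = 1.57 × 10⁻¹² m = 1570 fm.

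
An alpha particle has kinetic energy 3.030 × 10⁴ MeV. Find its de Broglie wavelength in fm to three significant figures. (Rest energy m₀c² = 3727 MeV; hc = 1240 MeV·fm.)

Total energy E = KE + m₀c² = 3.030 × 10⁴ + 3727 = 34027 MeV.
(pc)² = E² − (m₀c²)² = (34027)² − (3727)² = 1.144 × 10⁹ MeV², so pc = 3.382 × 10⁴ MeV.
λ = hc/(pc) = 1240 MeV·fm / 3.382 × 10⁴ MeV = 0.0367 fm.

λ = 0.0367 fm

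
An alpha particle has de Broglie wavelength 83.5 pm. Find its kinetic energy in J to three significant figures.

p = h/λ = 6.626 × 10⁻³⁴ / 8.350 × 10⁻¹¹ = 7.935 × 10⁻²⁴ kg·m/s.
KE = p²/(2m) = (7.935 × 10⁻²⁴)² / (2 × 6.645 × 10⁻²⁷) = 4.738 × 10⁻²¹ J = 4.74 × 10⁻²¹ J.

KE = 4.74 × 10⁻²¹ J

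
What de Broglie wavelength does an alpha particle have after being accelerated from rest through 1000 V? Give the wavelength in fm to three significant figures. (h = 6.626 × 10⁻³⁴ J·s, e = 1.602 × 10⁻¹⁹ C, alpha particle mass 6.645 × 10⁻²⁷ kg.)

KE = 2eV = 2 × 1.602 × 10⁻¹⁹ × 1000 = 3.204 × 10⁻¹⁶ J.
p = √(2mKE) = √(2 × 6.645 × 10⁻²⁷ × 3.204 × 10⁻¹⁶) = 2.064 × 10⁻²¹ kg·m/s.
λ = h/p = 6.626 × 10⁻³⁴ / 2.064 × 10⁻²¹ = 3.21 × 10⁻¹³ m = 321 fm.

λ = 321 fm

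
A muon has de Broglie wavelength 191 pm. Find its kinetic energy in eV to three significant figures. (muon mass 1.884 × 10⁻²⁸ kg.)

KE = 0.199 eV

p = h/λ = 6.626 × 10⁻³⁴ / 1.910 × 10⁻¹⁰ = 3.469 × 10⁻²⁴ kg·m/s.
KE = p²/(2m) = (3.469 × 10⁻²⁴)² / (2 × 1.884 × 10⁻²⁸) = 3.194 × 10⁻²⁰ J = 0.199 eV.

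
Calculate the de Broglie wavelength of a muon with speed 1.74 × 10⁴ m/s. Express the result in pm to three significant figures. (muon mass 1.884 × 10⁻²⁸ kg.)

λ = 202 pm

p = mv = 1.884 × 10⁻²⁸ × 1.74 × 10⁴ = 3.278 × 10⁻²⁴ kg·m/s.
λ = h/p = 6.626 × 10⁻³⁴ / 3.278 × 10⁻²⁴ = 2.02 × 10⁻¹⁰ m = 202 pm.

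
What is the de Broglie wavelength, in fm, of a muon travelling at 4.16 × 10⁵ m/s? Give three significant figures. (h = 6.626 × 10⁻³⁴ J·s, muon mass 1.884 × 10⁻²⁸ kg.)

λ = 8450 fm

p = mv = 1.884 × 10⁻²⁸ × 4.16 × 10⁵ = 7.837 × 10⁻²³ kg·m/s.
λ = h/p = 6.626 × 10⁻³⁴ / 7.837 × 10⁻²³ = 8.45 × 10⁻¹² m = 8450 fm.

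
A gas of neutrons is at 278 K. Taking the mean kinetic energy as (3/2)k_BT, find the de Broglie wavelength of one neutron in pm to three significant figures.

KE = (3/2)k_BT = 1.5 × 1.381 × 10⁻²³ × 278 = 5.759 × 10⁻²¹ J.
p = √(2mKE) = √(2 × 1.675 × 10⁻²⁷ × 5.759 × 10⁻²¹) = 4.392 × 10⁻²⁴ kg·m/s.
λ = h/p = 1.51 × 10⁻¹⁰ m = 151 pm.

λ = 151 pm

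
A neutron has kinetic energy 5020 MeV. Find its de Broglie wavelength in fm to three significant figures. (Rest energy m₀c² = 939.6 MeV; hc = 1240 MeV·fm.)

Total energy E = KE + m₀c² = 5020 + 939.6 = 5959.6 MeV.
(pc)² = E² − (m₀c²)² = (5959.6)² − (939.6)² = 3.463 × 10⁷ MeV², so pc = 5885 MeV.
λ = hc/(pc) = 1240 MeV·fm / 5885 MeV = 0.211 fm.

λ = 0.211 fm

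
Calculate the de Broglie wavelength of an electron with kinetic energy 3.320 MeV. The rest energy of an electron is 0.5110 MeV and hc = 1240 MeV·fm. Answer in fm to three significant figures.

Total energy E = KE + m₀c² = 3.320 + 0.5110 = 3.8310 MeV.
(pc)² = E² − (m₀c²)² = (3.8310)² − (0.5110)² = 14.42 MeV², so pc = 3.797 MeV.
λ = hc/(pc) = 1240 MeV·fm / 3.797 MeV = 327 fm.

λ = 327 fm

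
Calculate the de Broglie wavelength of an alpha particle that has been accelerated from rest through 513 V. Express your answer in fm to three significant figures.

λ = 448 fm

KE = 2eV = 2 × 1.602 × 10⁻¹⁹ × 513.0 = 1.644 × 10⁻¹⁶ J.
p = √(2mKE) = √(2 × 6.645 × 10⁻²⁷ × 1.644 × 10⁻¹⁶) = 1.478 × 10⁻²¹ kg·m/s.
λ = h/p = 6.626 × 10⁻³⁴ / 1.478 × 10⁻²¹ = 4.48 × 10⁻¹³ m = 448 fm.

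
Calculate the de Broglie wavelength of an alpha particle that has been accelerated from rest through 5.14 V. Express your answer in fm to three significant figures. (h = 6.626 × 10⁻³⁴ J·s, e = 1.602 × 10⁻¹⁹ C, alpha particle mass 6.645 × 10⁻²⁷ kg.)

KE = 2eV = 2 × 1.602 × 10⁻¹⁹ × 5.140 = 1.647 × 10⁻¹⁸ J.
p = √(2mKE) = √(2 × 6.645 × 10⁻²⁷ × 1.647 × 10⁻¹⁸) = 1.479 × 10⁻²² kg·m/s.
λ = h/p = 6.626 × 10⁻³⁴ / 1.479 × 10⁻²² = 4.48 × 10⁻¹² m = 4480 fm.

λ = 4480 fm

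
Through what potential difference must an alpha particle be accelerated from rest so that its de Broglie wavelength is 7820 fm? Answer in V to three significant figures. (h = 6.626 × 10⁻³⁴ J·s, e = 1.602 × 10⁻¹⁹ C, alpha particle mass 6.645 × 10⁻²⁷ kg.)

V = 1.69 V

p = h/λ = 6.626 × 10⁻³⁴ / 7.820 × 10⁻¹² = 8.473 × 10⁻²³ kg·m/s.
KE = p²/(2m) = 5.402 × 10⁻¹⁹ J.
V = KE/2e = 5.402 × 10⁻¹⁹ / (2 × 1.602 × 10⁻¹⁹) = 1.69 V.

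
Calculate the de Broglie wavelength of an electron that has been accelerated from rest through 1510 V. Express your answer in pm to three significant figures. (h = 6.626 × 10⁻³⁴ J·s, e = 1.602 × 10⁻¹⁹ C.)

λ = 31.6 pm

KE = eV = 1.602 × 10⁻¹⁹ × 1510 = 2.419 × 10⁻¹⁶ J.
p = √(2mKE) = √(2 × 9.109 × 10⁻³¹ × 2.419 × 10⁻¹⁶) = 2.099 × 10⁻²³ kg·m/s.
λ = h/p = 6.626 × 10⁻³⁴ / 2.099 × 10⁻²³ = 3.16 × 10⁻¹¹ m = 31.6 pm.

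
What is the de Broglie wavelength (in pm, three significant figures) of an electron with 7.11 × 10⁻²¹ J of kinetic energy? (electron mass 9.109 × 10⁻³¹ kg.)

p = √(2mKE) = √(2 × 9.109 × 10⁻³¹ × 7.110 × 10⁻²¹) = 1.138 × 10⁻²⁵ kg·m/s.
λ = h/p = 6.626 × 10⁻³⁴ / 1.138 × 10⁻²⁵ = 5.82 × 10⁻⁹ m = 5820 pm.

λ = 5820 pm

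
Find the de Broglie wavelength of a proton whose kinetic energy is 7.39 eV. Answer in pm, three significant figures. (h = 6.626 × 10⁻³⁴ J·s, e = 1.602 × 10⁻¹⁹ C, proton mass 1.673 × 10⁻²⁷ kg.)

λ = 10.5 pm

KE = 7.39 eV = 1.184 × 10⁻¹⁸ J.
p = √(2mKE) = √(2 × 1.673 × 10⁻²⁷ × 1.184 × 10⁻¹⁸) = 6.294 × 10⁻²³ kg·m/s.
λ = h/p = 6.626 × 10⁻³⁴ / 6.294 × 10⁻²³ = 1.05 × 10⁻¹¹ m = 10.5 pm.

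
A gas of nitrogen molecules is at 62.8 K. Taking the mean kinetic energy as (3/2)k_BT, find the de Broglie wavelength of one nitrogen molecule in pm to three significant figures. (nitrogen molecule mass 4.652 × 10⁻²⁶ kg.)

KE = (3/2)k_BT = 1.5 × 1.381 × 10⁻²³ × 62.8 = 1.301 × 10⁻²¹ J.
p = √(2mKE) = √(2 × 4.652 × 10⁻²⁶ × 1.301 × 10⁻²¹) = 1.100 × 10⁻²³ kg·m/s.
λ = h/p = 6.02 × 10⁻¹¹ m = 60.2 pm.

λ = 60.2 pm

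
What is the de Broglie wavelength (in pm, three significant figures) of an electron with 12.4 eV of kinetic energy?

λ = 348 pm

KE = 12.4 eV = 1.986 × 10⁻¹⁸ J.
p = √(2mKE) = √(2 × 9.109 × 10⁻³¹ × 1.986 × 10⁻¹⁸) = 1.902 × 10⁻²⁴ kg·m/s.
λ = h/p = 6.626 × 10⁻³⁴ / 1.902 × 10⁻²⁴ = 3.48 × 10⁻¹⁰ m = 348 pm.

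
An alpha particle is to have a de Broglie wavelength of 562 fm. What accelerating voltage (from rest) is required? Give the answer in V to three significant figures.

V = 326 V

p = h/λ = 6.626 × 10⁻³⁴ / 5.620 × 10⁻¹³ = 1.179 × 10⁻²¹ kg·m/s.
KE = p²/(2m) = 1.046 × 10⁻¹⁶ J.
V = KE/2e = 1.046 × 10⁻¹⁶ / (2 × 1.602 × 10⁻¹⁹) = 326 V.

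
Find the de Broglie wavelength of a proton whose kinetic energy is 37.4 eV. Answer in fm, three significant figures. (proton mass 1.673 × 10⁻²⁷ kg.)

KE = 37.4 eV = 5.991 × 10⁻¹⁸ J.
p = √(2mKE) = √(2 × 1.673 × 10⁻²⁷ × 5.991 × 10⁻¹⁸) = 1.416 × 10⁻²² kg·m/s.
λ = h/p = 6.626 × 10⁻³⁴ / 1.416 × 10⁻²² = 4.68 × 10⁻¹² m = 4680 fm.

λ = 4680 fm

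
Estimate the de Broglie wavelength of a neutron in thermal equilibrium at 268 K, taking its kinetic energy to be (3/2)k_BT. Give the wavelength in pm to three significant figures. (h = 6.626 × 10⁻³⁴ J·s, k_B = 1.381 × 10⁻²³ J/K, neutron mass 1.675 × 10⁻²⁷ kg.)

KE = (3/2)k_BT = 1.5 × 1.381 × 10⁻²³ × 268 = 5.552 × 10⁻²¹ J.
p = √(2mKE) = √(2 × 1.675 × 10⁻²⁷ × 5.552 × 10⁻²¹) = 4.313 × 10⁻²⁴ kg·m/s.
λ = h/p = 1.54 × 10⁻¹⁰ m = 154 pm.

λ = 154 pm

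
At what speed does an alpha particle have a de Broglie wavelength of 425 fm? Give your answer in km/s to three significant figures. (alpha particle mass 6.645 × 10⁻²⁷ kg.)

v = 235 km/s

p = h/λ = 6.626 × 10⁻³⁴ / 4.250 × 10⁻¹³ = 1.559 × 10⁻²¹ kg·m/s.
v = p/m = 1.559 × 10⁻²¹ / 6.645 × 10⁻²⁷ = 2.35 × 10⁵ m/s = 235 km/s.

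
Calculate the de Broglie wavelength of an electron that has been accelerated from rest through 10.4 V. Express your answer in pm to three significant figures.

KE = eV = 1.602 × 10⁻¹⁹ × 10.40 = 1.666 × 10⁻¹⁸ J.
p = √(2mKE) = √(2 × 9.109 × 10⁻³¹ × 1.666 × 10⁻¹⁸) = 1.742 × 10⁻²⁴ kg·m/s.
λ = h/p = 6.626 × 10⁻³⁴ / 1.742 × 10⁻²⁴ = 3.80 × 10⁻¹⁰ m = 380 pm.

λ = 380 pm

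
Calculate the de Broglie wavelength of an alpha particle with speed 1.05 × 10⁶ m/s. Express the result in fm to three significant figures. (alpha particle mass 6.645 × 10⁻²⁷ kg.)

p = mv = 6.645 × 10⁻²⁷ × 1.05 × 10⁶ = 6.977 × 10⁻²¹ kg·m/s.
λ = h/p = 6.626 × 10⁻³⁴ / 6.977 × 10⁻²¹ = 9.50 × 10⁻¹⁴ m = 95.0 fm.

λ = 95.0 fm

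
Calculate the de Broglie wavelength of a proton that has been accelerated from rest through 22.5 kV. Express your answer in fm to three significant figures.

KE = eV = 1.602 × 10⁻¹⁹ × 2.250 × 10⁴ = 3.605 × 10⁻¹⁵ J.
p = √(2mKE) = √(2 × 1.673 × 10⁻²⁷ × 3.605 × 10⁻¹⁵) = 3.473 × 10⁻²¹ kg·m/s.
λ = h/p = 6.626 × 10⁻³⁴ / 3.473 × 10⁻²¹ = 1.91 × 10⁻¹³ m = 191 fm.

λ = 191 fm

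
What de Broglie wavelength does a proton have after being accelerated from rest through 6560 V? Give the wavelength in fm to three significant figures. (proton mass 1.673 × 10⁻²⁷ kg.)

KE = eV = 1.602 × 10⁻¹⁹ × 6560 = 1.051 × 10⁻¹⁵ J.
p = √(2mKE) = √(2 × 1.673 × 10⁻²⁷ × 1.051 × 10⁻¹⁵) = 1.875 × 10⁻²¹ kg·m/s.
λ = h/p = 6.626 × 10⁻³⁴ / 1.875 × 10⁻²¹ = 3.53 × 10⁻¹³ m = 353 fm.

λ = 353 fm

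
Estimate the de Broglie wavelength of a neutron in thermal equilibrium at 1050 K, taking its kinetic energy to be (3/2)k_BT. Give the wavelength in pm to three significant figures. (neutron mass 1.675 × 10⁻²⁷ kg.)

λ = 77.6 pm

KE = (3/2)k_BT = 1.5 × 1.381 × 10⁻²³ × 1050 = 2.175 × 10⁻²⁰ J.
p = √(2mKE) = √(2 × 1.675 × 10⁻²⁷ × 2.175 × 10⁻²⁰) = 8.536 × 10⁻²⁴ kg·m/s.
λ = h/p = 7.76 × 10⁻¹¹ m = 77.6 pm.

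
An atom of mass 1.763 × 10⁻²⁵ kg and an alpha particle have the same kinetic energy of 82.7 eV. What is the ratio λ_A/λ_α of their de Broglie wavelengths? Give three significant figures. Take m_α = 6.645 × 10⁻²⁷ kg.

At fixed KE, p = √(2mKE) so λ = h/p ∝ 1/√m.
λ_A/λ_α = √(m_α/m_A) = √(6.645 × 10⁻²⁷/1.763 × 10⁻²⁵) = √(0.03769) = 0.194.

λ_A/λ_α = 0.194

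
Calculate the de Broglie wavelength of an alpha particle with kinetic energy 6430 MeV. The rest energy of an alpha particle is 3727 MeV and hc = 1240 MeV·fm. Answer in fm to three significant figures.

Total energy E = KE + m₀c² = 6430 + 3727 = 10157 MeV.
(pc)² = E² − (m₀c²)² = (10157)² − (3727)² = 8.927 × 10⁷ MeV², so pc = 9448 MeV.
λ = hc/(pc) = 1240 MeV·fm / 9448 MeV = 0.131 fm.

λ = 0.131 fm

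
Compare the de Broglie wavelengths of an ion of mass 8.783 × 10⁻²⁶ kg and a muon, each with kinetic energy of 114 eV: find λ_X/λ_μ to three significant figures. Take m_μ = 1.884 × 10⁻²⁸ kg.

λ_X/λ_μ = 0.0463

At fixed KE, p = √(2mKE) so λ = h/p ∝ 1/√m.
λ_X/λ_μ = √(m_μ/m_X) = √(1.884 × 10⁻²⁸/8.783 × 10⁻²⁶) = √(2.145 × 10⁻³) = 0.0463.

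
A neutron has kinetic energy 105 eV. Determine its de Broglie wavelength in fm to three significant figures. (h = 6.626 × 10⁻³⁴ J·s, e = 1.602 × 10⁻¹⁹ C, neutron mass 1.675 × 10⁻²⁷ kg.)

KE = 105 eV = 1.682 × 10⁻¹⁷ J.
p = √(2mKE) = √(2 × 1.675 × 10⁻²⁷ × 1.682 × 10⁻¹⁷) = 2.374 × 10⁻²² kg·m/s.
λ = h/p = 6.626 × 10⁻³⁴ / 2.374 × 10⁻²² = 2.79 × 10⁻¹² m = 2790 fm.

λ = 2790 fm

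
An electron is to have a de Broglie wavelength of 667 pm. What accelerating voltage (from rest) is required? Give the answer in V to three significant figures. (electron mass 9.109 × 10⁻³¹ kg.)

p = h/λ = 6.626 × 10⁻³⁴ / 6.670 × 10⁻¹⁰ = 9.934 × 10⁻²⁵ kg·m/s.
KE = p²/(2m) = 5.417 × 10⁻¹⁹ J.
V = KE/e = 5.417 × 10⁻¹⁹ / (1.602 × 10⁻¹⁹) = 3.38 V.

V = 3.38 V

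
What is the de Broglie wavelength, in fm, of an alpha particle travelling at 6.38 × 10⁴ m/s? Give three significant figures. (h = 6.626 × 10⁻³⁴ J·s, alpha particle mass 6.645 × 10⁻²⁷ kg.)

p = mv = 6.645 × 10⁻²⁷ × 6.38 × 10⁴ = 4.240 × 10⁻²² kg·m/s.
λ = h/p = 6.626 × 10⁻³⁴ / 4.240 × 10⁻²² = 1.56 × 10⁻¹² m = 1560 fm.

λ = 1560 fm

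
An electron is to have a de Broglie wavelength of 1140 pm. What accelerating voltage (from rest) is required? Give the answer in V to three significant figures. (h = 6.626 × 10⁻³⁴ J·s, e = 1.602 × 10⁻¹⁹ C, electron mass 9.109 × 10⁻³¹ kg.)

p = h/λ = 6.626 × 10⁻³⁴ / 1.140 × 10⁻⁹ = 5.812 × 10⁻²⁵ kg·m/s.
KE = p²/(2m) = 1.854 × 10⁻¹⁹ J.
V = KE/e = 1.854 × 10⁻¹⁹ / (1.602 × 10⁻¹⁹) = 1.16 V.

V = 1.16 V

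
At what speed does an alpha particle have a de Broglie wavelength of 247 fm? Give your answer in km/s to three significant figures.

p = h/λ = 6.626 × 10⁻³⁴ / 2.470 × 10⁻¹³ = 2.683 × 10⁻²¹ kg·m/s.
v = p/m = 2.683 × 10⁻²¹ / 6.645 × 10⁻²⁷ = 4.04 × 10⁵ m/s = 404 km/s.

v = 404 km/s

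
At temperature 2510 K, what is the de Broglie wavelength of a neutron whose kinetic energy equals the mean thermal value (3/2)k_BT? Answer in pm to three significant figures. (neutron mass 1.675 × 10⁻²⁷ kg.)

KE = (3/2)k_BT = 1.5 × 1.381 × 10⁻²³ × 2510 = 5.199 × 10⁻²⁰ J.
p = √(2mKE) = √(2 × 1.675 × 10⁻²⁷ × 5.199 × 10⁻²⁰) = 1.320 × 10⁻²³ kg·m/s.
λ = h/p = 5.02 × 10⁻¹¹ m = 50.2 pm.

λ = 50.2 pm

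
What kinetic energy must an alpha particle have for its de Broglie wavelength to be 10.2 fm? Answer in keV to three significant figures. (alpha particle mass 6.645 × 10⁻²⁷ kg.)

p = h/λ = 6.626 × 10⁻³⁴ / 1.020 × 10⁻¹⁴ = 6.496 × 10⁻²⁰ kg·m/s.
KE = p²/(2m) = (6.496 × 10⁻²⁰)² / (2 × 6.645 × 10⁻²⁷) = 3.175 × 10⁻¹³ J = 1980 keV.

KE = 1980 keV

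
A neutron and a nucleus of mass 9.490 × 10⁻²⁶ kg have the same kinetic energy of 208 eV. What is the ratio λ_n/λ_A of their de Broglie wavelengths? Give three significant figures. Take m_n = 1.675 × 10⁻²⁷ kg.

λ_n/λ_A = 7.53

At fixed KE, p = √(2mKE) so λ = h/p ∝ 1/√m.
λ_n/λ_A = √(m_A/m_n) = √(9.490 × 10⁻²⁶/1.675 × 10⁻²⁷) = √(56.66) = 7.53.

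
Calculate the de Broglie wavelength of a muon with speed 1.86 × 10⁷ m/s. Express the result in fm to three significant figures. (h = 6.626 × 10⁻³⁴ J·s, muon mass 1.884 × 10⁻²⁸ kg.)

λ = 189 fm

p = mv = 1.884 × 10⁻²⁸ × 1.86 × 10⁷ = 3.504 × 10⁻²¹ kg·m/s.
λ = h/p = 6.626 × 10⁻³⁴ / 3.504 × 10⁻²¹ = 1.89 × 10⁻¹³ m = 189 fm.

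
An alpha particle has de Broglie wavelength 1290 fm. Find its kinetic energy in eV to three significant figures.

p = h/λ = 6.626 × 10⁻³⁴ / 1.290 × 10⁻¹² = 5.136 × 10⁻²² kg·m/s.
KE = p²/(2m) = (5.136 × 10⁻²²)² / (2 × 6.645 × 10⁻²⁷) = 1.985 × 10⁻¹⁷ J = 124 eV.

KE = 124 eV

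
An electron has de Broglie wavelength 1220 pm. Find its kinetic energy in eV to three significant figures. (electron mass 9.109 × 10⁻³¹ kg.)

KE = 1.01 eV

p = h/λ = 6.626 × 10⁻³⁴ / 1.220 × 10⁻⁹ = 5.431 × 10⁻²⁵ kg·m/s.
KE = p²/(2m) = (5.431 × 10⁻²⁵)² / (2 × 9.109 × 10⁻³¹) = 1.619 × 10⁻¹⁹ J = 1.01 eV.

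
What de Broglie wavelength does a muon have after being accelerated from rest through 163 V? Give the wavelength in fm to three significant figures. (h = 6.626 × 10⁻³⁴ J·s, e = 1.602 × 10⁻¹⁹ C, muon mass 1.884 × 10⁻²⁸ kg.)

KE = eV = 1.602 × 10⁻¹⁹ × 163.0 = 2.611 × 10⁻¹⁷ J.
p = √(2mKE) = √(2 × 1.884 × 10⁻²⁸ × 2.611 × 10⁻¹⁷) = 9.919 × 10⁻²³ kg·m/s.
λ = h/p = 6.626 × 10⁻³⁴ / 9.919 × 10⁻²³ = 6.68 × 10⁻¹² m = 6680 fm.

λ = 6680 fm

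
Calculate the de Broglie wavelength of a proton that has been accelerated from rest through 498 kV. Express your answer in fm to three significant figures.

KE = eV = 1.602 × 10⁻¹⁹ × 4.980 × 10⁵ = 7.978 × 10⁻¹⁴ J.
p = √(2mKE) = √(2 × 1.673 × 10⁻²⁷ × 7.978 × 10⁻¹⁴) = 1.634 × 10⁻²⁰ kg·m/s.
λ = h/p = 6.626 × 10⁻³⁴ / 1.634 × 10⁻²⁰ = 4.06 × 10⁻¹⁴ m = 40.6 fm.

λ = 40.6 fm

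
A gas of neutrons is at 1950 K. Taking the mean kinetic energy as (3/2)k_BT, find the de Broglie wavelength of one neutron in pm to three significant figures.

KE = (3/2)k_BT = 1.5 × 1.381 × 10⁻²³ × 1950 = 4.039 × 10⁻²⁰ J.
p = √(2mKE) = √(2 × 1.675 × 10⁻²⁷ × 4.039 × 10⁻²⁰) = 1.163 × 10⁻²³ kg·m/s.
λ = h/p = 5.70 × 10⁻¹¹ m = 57.0 pm.

λ = 57.0 pm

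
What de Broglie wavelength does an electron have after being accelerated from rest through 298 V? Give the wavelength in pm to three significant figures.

λ = 71.0 pm

KE = eV = 1.602 × 10⁻¹⁹ × 298.0 = 4.774 × 10⁻¹⁷ J.
p = √(2mKE) = √(2 × 9.109 × 10⁻³¹ × 4.774 × 10⁻¹⁷) = 9.326 × 10⁻²⁴ kg·m/s.
λ = h/p = 6.626 × 10⁻³⁴ / 9.326 × 10⁻²⁴ = 7.10 × 10⁻¹¹ m = 71.0 pm.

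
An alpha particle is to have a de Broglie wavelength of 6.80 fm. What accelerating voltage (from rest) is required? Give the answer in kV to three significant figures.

V = 2230 kV

p = h/λ = 6.626 × 10⁻³⁴ / 6.800 × 10⁻¹⁵ = 9.744 × 10⁻²⁰ kg·m/s.
KE = p²/(2m) = 7.144 × 10⁻¹³ J.
V = KE/2e = 7.144 × 10⁻¹³ / (2 × 1.602 × 10⁻¹⁹) = 2230 kV.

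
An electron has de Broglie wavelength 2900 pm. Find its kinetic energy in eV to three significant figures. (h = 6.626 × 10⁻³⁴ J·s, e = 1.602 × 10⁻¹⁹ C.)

p = h/λ = 6.626 × 10⁻³⁴ / 2.900 × 10⁻⁹ = 2.285 × 10⁻²⁵ kg·m/s.
KE = p²/(2m) = (2.285 × 10⁻²⁵)² / (2 × 9.109 × 10⁻³¹) = 2.866 × 10⁻²⁰ J = 0.179 eV.

KE = 0.179 eV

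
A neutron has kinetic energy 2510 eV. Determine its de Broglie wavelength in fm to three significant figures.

KE = 2510 eV = 4.021 × 10⁻¹⁶ J.
p = √(2mKE) = √(2 × 1.675 × 10⁻²⁷ × 4.021 × 10⁻¹⁶) = 1.161 × 10⁻²¹ kg·m/s.
λ = h/p = 6.626 × 10⁻³⁴ / 1.161 × 10⁻²¹ = 5.71 × 10⁻¹³ m = 571 fm.

λ = 571 fm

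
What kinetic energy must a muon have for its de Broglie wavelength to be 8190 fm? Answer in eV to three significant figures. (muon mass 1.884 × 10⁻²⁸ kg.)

p = h/λ = 6.626 × 10⁻³⁴ / 8.190 × 10⁻¹² = 8.090 × 10⁻²³ kg·m/s.
KE = p²/(2m) = (8.090 × 10⁻²³)² / (2 × 1.884 × 10⁻²⁸) = 1.737 × 10⁻¹⁷ J = 108 eV.

KE = 108 eV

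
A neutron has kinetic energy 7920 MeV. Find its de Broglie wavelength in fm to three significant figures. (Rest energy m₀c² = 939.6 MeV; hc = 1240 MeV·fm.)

Total energy E = KE + m₀c² = 7920 + 939.6 = 8859.6 MeV.
(pc)² = E² − (m₀c²)² = (8859.6)² − (939.6)² = 7.761 × 10⁷ MeV², so pc = 8810 MeV.
λ = hc/(pc) = 1240 MeV·fm / 8810 MeV = 0.141 fm.

λ = 0.141 fm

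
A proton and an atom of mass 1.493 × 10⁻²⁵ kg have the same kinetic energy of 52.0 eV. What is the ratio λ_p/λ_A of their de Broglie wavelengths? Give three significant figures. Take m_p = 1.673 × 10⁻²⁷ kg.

λ_p/λ_A = 9.45

At fixed KE, p = √(2mKE) so λ = h/p ∝ 1/√m.
λ_p/λ_A = √(m_A/m_p) = √(1.493 × 10⁻²⁵/1.673 × 10⁻²⁷) = √(89.24) = 9.45.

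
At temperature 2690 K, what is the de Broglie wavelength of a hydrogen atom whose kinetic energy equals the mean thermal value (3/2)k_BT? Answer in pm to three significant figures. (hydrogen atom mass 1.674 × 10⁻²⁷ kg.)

KE = (3/2)k_BT = 1.5 × 1.381 × 10⁻²³ × 2690 = 5.572 × 10⁻²⁰ J.
p = √(2mKE) = √(2 × 1.674 × 10⁻²⁷ × 5.572 × 10⁻²⁰) = 1.366 × 10⁻²³ kg·m/s.
λ = h/p = 4.85 × 10⁻¹¹ m = 48.5 pm.

λ = 48.5 pm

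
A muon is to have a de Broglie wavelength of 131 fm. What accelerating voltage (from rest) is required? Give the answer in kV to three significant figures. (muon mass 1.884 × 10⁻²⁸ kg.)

V = 424 kV

p = h/λ = 6.626 × 10⁻³⁴ / 1.310 × 10⁻¹³ = 5.058 × 10⁻²¹ kg·m/s.
KE = p²/(2m) = 6.790 × 10⁻¹⁴ J.
V = KE/e = 6.790 × 10⁻¹⁴ / (1.602 × 10⁻¹⁹) = 424 kV.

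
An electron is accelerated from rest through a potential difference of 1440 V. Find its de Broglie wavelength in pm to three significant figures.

λ = 32.3 pm

KE = eV = 1.602 × 10⁻¹⁹ × 1440 = 2.307 × 10⁻¹⁶ J.
p = √(2mKE) = √(2 × 9.109 × 10⁻³¹ × 2.307 × 10⁻¹⁶) = 2.050 × 10⁻²³ kg·m/s.
λ = h/p = 6.626 × 10⁻³⁴ / 2.050 × 10⁻²³ = 3.23 × 10⁻¹¹ m = 32.3 pm.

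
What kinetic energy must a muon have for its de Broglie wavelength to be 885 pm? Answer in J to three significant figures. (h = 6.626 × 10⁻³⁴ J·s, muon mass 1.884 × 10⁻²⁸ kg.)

KE = 1.49 × 10⁻²¹ J

p = h/λ = 6.626 × 10⁻³⁴ / 8.850 × 10⁻¹⁰ = 7.487 × 10⁻²⁵ kg·m/s.
KE = p²/(2m) = (7.487 × 10⁻²⁵)² / (2 × 1.884 × 10⁻²⁸) = 1.488 × 10⁻²¹ J = 1.49 × 10⁻²¹ J.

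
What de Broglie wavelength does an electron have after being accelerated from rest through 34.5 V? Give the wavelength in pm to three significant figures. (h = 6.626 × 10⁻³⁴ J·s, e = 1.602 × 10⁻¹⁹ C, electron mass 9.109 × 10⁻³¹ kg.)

KE = eV = 1.602 × 10⁻¹⁹ × 34.50 = 5.527 × 10⁻¹⁸ J.
p = √(2mKE) = √(2 × 9.109 × 10⁻³¹ × 5.527 × 10⁻¹⁸) = 3.173 × 10⁻²⁴ kg·m/s.
λ = h/p = 6.626 × 10⁻³⁴ / 3.173 × 10⁻²⁴ = 2.09 × 10⁻¹⁰ m = 209 pm.

λ = 209 pm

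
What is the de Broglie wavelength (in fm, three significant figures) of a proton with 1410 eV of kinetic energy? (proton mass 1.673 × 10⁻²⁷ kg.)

KE = 1410 eV = 2.259 × 10⁻¹⁶ J.
p = √(2mKE) = √(2 × 1.673 × 10⁻²⁷ × 2.259 × 10⁻¹⁶) = 8.694 × 10⁻²² kg·m/s.
λ = h/p = 6.626 × 10⁻³⁴ / 8.694 × 10⁻²² = 7.62 × 10⁻¹³ m = 762 fm.

λ = 762 fm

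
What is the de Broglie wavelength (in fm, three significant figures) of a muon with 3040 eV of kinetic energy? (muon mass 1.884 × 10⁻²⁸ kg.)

KE = 3040 eV = 4.870 × 10⁻¹⁶ J.
p = √(2mKE) = √(2 × 1.884 × 10⁻²⁸ × 4.870 × 10⁻¹⁶) = 4.284 × 10⁻²² kg·m/s.
λ = h/p = 6.626 × 10⁻³⁴ / 4.284 × 10⁻²² = 1.55 × 10⁻¹² m = 1550 fm.

λ = 1550 fm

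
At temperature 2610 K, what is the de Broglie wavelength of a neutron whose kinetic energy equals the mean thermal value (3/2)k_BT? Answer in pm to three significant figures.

KE = (3/2)k_BT = 1.5 × 1.381 × 10⁻²³ × 2610 = 5.407 × 10⁻²⁰ J.
p = √(2mKE) = √(2 × 1.675 × 10⁻²⁷ × 5.407 × 10⁻²⁰) = 1.346 × 10⁻²³ kg·m/s.
λ = h/p = 4.92 × 10⁻¹¹ m = 49.2 pm.

λ = 49.2 pm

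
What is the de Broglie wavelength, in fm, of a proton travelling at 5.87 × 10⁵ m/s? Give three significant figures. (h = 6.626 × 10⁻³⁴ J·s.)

λ = 675 fm

p = mv = 1.673 × 10⁻²⁷ × 5.87 × 10⁵ = 9.821 × 10⁻²² kg·m/s.
λ = h/p = 6.626 × 10⁻³⁴ / 9.821 × 10⁻²² = 6.75 × 10⁻¹³ m = 675 fm.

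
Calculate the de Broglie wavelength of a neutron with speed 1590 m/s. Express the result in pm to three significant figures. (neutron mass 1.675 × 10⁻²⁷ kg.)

λ = 249 pm

p = mv = 1.675 × 10⁻²⁷ × 1590 = 2.663 × 10⁻²⁴ kg·m/s.
λ = h/p = 6.626 × 10⁻³⁴ / 2.663 × 10⁻²⁴ = 2.49 × 10⁻¹⁰ m = 249 pm.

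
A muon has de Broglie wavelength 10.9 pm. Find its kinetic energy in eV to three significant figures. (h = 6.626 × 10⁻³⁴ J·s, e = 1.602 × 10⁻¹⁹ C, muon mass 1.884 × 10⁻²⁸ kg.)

KE = 61.2 eV

p = h/λ = 6.626 × 10⁻³⁴ / 1.090 × 10⁻¹¹ = 6.079 × 10⁻²³ kg·m/s.
KE = p²/(2m) = (6.079 × 10⁻²³)² / (2 × 1.884 × 10⁻²⁸) = 9.807 × 10⁻¹⁸ J = 61.2 eV.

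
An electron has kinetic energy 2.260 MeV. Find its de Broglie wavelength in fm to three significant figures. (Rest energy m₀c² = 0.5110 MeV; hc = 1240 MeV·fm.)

λ = 455 fm

Total energy E = KE + m₀c² = 2.260 + 0.5110 = 2.7710 MeV.
(pc)² = E² − (m₀c²)² = (2.7710)² − (0.5110)² = 7.417 MeV², so pc = 2.723 MeV.
λ = hc/(pc) = 1240 MeV·fm / 2.723 MeV = 455 fm.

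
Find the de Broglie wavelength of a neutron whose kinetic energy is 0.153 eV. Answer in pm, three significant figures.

KE = 0.153 eV = 2.451 × 10⁻²⁰ J.
p = √(2mKE) = √(2 × 1.675 × 10⁻²⁷ × 2.451 × 10⁻²⁰) = 9.061 × 10⁻²⁴ kg·m/s.
λ = h/p = 6.626 × 10⁻³⁴ / 9.061 × 10⁻²⁴ = 7.31 × 10⁻¹¹ m = 73.1 pm.

λ = 73.1 pm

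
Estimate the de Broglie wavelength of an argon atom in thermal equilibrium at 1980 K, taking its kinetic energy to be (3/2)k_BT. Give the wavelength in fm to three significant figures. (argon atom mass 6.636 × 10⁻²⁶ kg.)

KE = (3/2)k_BT = 1.5 × 1.381 × 10⁻²³ × 1980 = 4.102 × 10⁻²⁰ J.
p = √(2mKE) = √(2 × 6.636 × 10⁻²⁶ × 4.102 × 10⁻²⁰) = 7.378 × 10⁻²³ kg·m/s.
λ = h/p = 8.98 × 10⁻¹² m = 8980 fm.

λ = 8980 fm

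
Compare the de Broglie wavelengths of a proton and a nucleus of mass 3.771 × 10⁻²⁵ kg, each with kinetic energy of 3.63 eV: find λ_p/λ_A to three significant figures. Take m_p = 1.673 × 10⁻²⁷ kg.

λ_p/λ_A = 15.0

At fixed KE, p = √(2mKE) so λ = h/p ∝ 1/√m.
λ_p/λ_A = √(m_A/m_p) = √(3.771 × 10⁻²⁵/1.673 × 10⁻²⁷) = √(225.4) = 15.0.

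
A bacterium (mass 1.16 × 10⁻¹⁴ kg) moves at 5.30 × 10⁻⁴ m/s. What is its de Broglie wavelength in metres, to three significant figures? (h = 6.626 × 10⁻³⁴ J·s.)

p = mv = 1.16 × 10⁻¹⁴ × 5.30 × 10⁻⁴ = 6.148 × 10⁻¹⁸ kg·m/s.
λ = h/p = 6.626 × 10⁻³⁴ / 6.148 × 10⁻¹⁸ = 1.08 × 10⁻¹⁶ m.

λ = 1.08 × 10⁻¹⁶ m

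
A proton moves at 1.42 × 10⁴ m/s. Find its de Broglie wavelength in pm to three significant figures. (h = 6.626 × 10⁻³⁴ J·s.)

p = mv = 1.673 × 10⁻²⁷ × 1.42 × 10⁴ = 2.376 × 10⁻²³ kg·m/s.
λ = h/p = 6.626 × 10⁻³⁴ / 2.376 × 10⁻²³ = 2.79 × 10⁻¹¹ m = 27.9 pm.

λ = 27.9 pm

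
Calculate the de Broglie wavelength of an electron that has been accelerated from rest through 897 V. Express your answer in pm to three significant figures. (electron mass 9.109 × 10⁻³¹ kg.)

KE = eV = 1.602 × 10⁻¹⁹ × 897.0 = 1.437 × 10⁻¹⁶ J.
p = √(2mKE) = √(2 × 9.109 × 10⁻³¹ × 1.437 × 10⁻¹⁶) = 1.618 × 10⁻²³ kg·m/s.
λ = h/p = 6.626 × 10⁻³⁴ / 1.618 × 10⁻²³ = 4.10 × 10⁻¹¹ m = 41.0 pm.

λ = 41.0 pm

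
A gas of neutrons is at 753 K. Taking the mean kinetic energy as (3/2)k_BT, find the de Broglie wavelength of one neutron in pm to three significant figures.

λ = 91.7 pm

KE = (3/2)k_BT = 1.5 × 1.381 × 10⁻²³ × 753 = 1.560 × 10⁻²⁰ J.
p = √(2mKE) = √(2 × 1.675 × 10⁻²⁷ × 1.560 × 10⁻²⁰) = 7.229 × 10⁻²⁴ kg·m/s.
λ = h/p = 9.17 × 10⁻¹¹ m = 91.7 pm.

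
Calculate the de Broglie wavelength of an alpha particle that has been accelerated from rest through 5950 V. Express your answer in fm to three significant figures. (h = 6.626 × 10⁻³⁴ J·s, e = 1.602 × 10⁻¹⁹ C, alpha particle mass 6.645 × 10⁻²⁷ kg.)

λ = 132 fm

KE = 2eV = 2 × 1.602 × 10⁻¹⁹ × 5950 = 1.906 × 10⁻¹⁵ J.
p = √(2mKE) = √(2 × 6.645 × 10⁻²⁷ × 1.906 × 10⁻¹⁵) = 5.033 × 10⁻²¹ kg·m/s.
λ = h/p = 6.626 × 10⁻³⁴ / 5.033 × 10⁻²¹ = 1.32 × 10⁻¹³ m = 132 fm.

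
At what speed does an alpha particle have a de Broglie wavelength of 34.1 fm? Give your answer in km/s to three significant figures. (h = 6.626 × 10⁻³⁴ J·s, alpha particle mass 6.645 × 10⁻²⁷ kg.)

v = 2920 km/s

p = h/λ = 6.626 × 10⁻³⁴ / 3.410 × 10⁻¹⁴ = 1.943 × 10⁻²⁰ kg·m/s.
v = p/m = 1.943 × 10⁻²⁰ / 6.645 × 10⁻²⁷ = 2.92 × 10⁶ m/s = 2920 km/s.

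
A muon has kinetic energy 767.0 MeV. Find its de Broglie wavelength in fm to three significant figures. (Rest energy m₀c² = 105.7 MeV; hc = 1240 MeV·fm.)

Total energy E = KE + m₀c² = 767.0 + 105.7 = 872.7 MeV.
(pc)² = E² − (m₀c²)² = (872.7)² − (105.7)² = 7.504 × 10⁵ MeV², so pc = 866.3 MeV.
λ = hc/(pc) = 1240 MeV·fm / 866.3 MeV = 1.43 fm.

λ = 1.43 fm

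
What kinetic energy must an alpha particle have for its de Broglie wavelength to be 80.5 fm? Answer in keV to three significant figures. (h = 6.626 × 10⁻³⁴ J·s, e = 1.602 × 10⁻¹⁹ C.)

p = h/λ = 6.626 × 10⁻³⁴ / 8.050 × 10⁻¹⁴ = 8.231 × 10⁻²¹ kg·m/s.
KE = p²/(2m) = (8.231 × 10⁻²¹)² / (2 × 6.645 × 10⁻²⁷) = 5.098 × 10⁻¹⁵ J = 31.8 keV.

KE = 31.8 keV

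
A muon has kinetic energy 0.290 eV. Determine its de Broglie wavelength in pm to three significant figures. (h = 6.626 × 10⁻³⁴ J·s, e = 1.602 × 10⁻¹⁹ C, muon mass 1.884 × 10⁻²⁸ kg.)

λ = 158 pm

KE = 0.290 eV = 4.646 × 10⁻²⁰ J.
p = √(2mKE) = √(2 × 1.884 × 10⁻²⁸ × 4.646 × 10⁻²⁰) = 4.184 × 10⁻²⁴ kg·m/s.
λ = h/p = 6.626 × 10⁻³⁴ / 4.184 × 10⁻²⁴ = 1.58 × 10⁻¹⁰ m = 158 pm.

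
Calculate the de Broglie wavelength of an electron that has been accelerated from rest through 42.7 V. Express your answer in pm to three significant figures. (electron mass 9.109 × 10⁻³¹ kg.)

KE = eV = 1.602 × 10⁻¹⁹ × 42.70 = 6.841 × 10⁻¹⁸ J.
p = √(2mKE) = √(2 × 9.109 × 10⁻³¹ × 6.841 × 10⁻¹⁸) = 3.530 × 10⁻²⁴ kg·m/s.
λ = h/p = 6.626 × 10⁻³⁴ / 3.530 × 10⁻²⁴ = 1.88 × 10⁻¹⁰ m = 188 pm.

λ = 188 pm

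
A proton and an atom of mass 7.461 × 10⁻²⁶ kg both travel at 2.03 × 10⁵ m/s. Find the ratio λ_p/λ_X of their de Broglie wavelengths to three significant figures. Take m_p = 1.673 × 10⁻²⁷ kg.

At fixed v, p = mv so λ = h/(mv) ∝ 1/m.
λ_p/λ_X = m_X/m_p = 7.461 × 10⁻²⁶/1.673 × 10⁻²⁷ = 44.6.

λ_p/λ_X = 44.6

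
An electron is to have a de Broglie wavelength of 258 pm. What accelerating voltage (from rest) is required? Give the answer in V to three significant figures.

V = 22.6 V

p = h/λ = 6.626 × 10⁻³⁴ / 2.580 × 10⁻¹⁰ = 2.568 × 10⁻²⁴ kg·m/s.
KE = p²/(2m) = 3.620 × 10⁻¹⁸ J.
V = KE/e = 3.620 × 10⁻¹⁸ / (1.602 × 10⁻¹⁹) = 22.6 V.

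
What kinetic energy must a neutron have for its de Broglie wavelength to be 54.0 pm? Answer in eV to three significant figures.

KE = 0.281 eV

p = h/λ = 6.626 × 10⁻³⁴ / 5.400 × 10⁻¹¹ = 1.227 × 10⁻²³ kg·m/s.
KE = p²/(2m) = (1.227 × 10⁻²³)² / (2 × 1.675 × 10⁻²⁷) = 4.494 × 10⁻²⁰ J = 0.281 eV.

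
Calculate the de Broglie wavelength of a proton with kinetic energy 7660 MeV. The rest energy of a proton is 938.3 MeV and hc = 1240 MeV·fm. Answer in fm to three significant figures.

Total energy E = KE + m₀c² = 7660 + 938.3 = 8598.3 MeV.
(pc)² = E² − (m₀c²)² = (8598.3)² − (938.3)² = 7.305 × 10⁷ MeV², so pc = 8547 MeV.
λ = hc/(pc) = 1240 MeV·fm / 8547 MeV = 0.145 fm.

λ = 0.145 fm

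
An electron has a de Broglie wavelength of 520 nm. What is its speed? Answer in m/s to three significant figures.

v = 1400 m/s

p = h/λ = 6.626 × 10⁻³⁴ / 5.200 × 10⁻⁷ = 1.274 × 10⁻²⁷ kg·m/s.
v = p/m = 1.274 × 10⁻²⁷ / 9.109 × 10⁻³¹ = 1.40 × 10³ m/s = 1400 m/s.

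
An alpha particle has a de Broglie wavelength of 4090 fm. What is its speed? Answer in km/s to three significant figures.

v = 24.4 km/s

p = h/λ = 6.626 × 10⁻³⁴ / 4.090 × 10⁻¹² = 1.620 × 10⁻²² kg·m/s.
v = p/m = 1.620 × 10⁻²² / 6.645 × 10⁻²⁷ = 2.44 × 10⁴ m/s = 24.4 km/s.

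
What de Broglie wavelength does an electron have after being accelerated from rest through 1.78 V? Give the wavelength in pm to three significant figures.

KE = eV = 1.602 × 10⁻¹⁹ × 1.780 = 2.852 × 10⁻¹⁹ J.
p = √(2mKE) = √(2 × 9.109 × 10⁻³¹ × 2.852 × 10⁻¹⁹) = 7.208 × 10⁻²⁵ kg·m/s.
λ = h/p = 6.626 × 10⁻³⁴ / 7.208 × 10⁻²⁵ = 9.19 × 10⁻¹⁰ m = 919 pm.

λ = 919 pm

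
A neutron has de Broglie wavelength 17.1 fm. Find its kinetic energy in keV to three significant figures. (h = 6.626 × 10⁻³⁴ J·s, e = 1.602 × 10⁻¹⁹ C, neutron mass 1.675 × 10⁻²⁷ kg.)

KE = 2800 keV

p = h/λ = 6.626 × 10⁻³⁴ / 1.710 × 10⁻¹⁴ = 3.875 × 10⁻²⁰ kg·m/s.
KE = p²/(2m) = (3.875 × 10⁻²⁰)² / (2 × 1.675 × 10⁻²⁷) = 4.482 × 10⁻¹³ J = 2800 keV.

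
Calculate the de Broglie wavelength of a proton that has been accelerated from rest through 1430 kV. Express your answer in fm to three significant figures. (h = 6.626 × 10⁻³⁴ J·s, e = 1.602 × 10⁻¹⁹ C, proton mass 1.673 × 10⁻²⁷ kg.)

λ = 23.9 fm

KE = eV = 1.602 × 10⁻¹⁹ × 1.430 × 10⁶ = 2.291 × 10⁻¹³ J.
p = √(2mKE) = √(2 × 1.673 × 10⁻²⁷ × 2.291 × 10⁻¹³) = 2.769 × 10⁻²⁰ kg·m/s.
λ = h/p = 6.626 × 10⁻³⁴ / 2.769 × 10⁻²⁰ = 2.39 × 10⁻¹⁴ m = 23.9 fm.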